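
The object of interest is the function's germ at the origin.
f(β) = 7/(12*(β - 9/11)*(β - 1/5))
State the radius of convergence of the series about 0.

Denominator factor (β - 1/5): pole of order 1 at 1/5, modulus 1/5.
Denominator factor (β - 9/11): pole of order 1 at 9/11, modulus 9/11.
The radius of convergence is the smallest modulus among the singular points: 1/5.

The radius of convergence is 1/5.


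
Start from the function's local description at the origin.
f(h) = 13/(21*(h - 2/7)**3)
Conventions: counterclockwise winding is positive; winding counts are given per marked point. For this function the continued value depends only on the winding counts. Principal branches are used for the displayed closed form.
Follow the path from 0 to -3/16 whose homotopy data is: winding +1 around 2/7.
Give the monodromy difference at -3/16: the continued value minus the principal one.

The function is rational, hence single-valued: continuing it around any pole returns the same value, so the difference is 0.

Continued minus principal equals 0.


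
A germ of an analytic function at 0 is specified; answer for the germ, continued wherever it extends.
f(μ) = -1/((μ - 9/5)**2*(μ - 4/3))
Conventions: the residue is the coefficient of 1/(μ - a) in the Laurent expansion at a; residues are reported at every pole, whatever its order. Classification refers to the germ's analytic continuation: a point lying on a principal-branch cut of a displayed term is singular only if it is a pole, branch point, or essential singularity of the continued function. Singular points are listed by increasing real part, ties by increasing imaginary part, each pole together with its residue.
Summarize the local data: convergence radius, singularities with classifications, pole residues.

Radius of convergence at 0: 4/3.
At 4/3: a pole of order 1; residue -225/49.
At 9/5: a pole of order 2; residue 225/49.

Denominator factor (μ - 9/5)^2: pole of order 2 at 9/5, modulus 9/5.
Denominator factor (μ - 4/3): pole of order 1 at 4/3, modulus 4/3.
The radius of convergence is the smallest modulus among the singular points: 4/3.
At the order-1 pole 4/3 set g(μ) = (μ - (4/3))*f(μ) = -1/(μ - 9/5)**2.
Simple pole: residue = g(a) at a = 4/3, which is -225/49.
At the order-2 pole 9/5 set g(μ) = (μ - (9/5))^2*f(μ) = -1/(μ - 4/3).
Order-2 pole: residue = g'(a); g'(9/5) = 225/49, so the residue is 225/49.
List the singular points by increasing real part (a conjugate pair: the negative imaginary part first).


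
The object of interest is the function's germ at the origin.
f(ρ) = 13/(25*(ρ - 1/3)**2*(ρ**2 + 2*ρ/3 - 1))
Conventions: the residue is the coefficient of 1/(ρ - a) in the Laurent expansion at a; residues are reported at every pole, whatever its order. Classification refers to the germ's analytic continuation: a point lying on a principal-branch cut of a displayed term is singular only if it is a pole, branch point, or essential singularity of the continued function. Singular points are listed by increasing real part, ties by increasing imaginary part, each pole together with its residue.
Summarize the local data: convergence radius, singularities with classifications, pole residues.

Radius of convergence at 0: 1/3.
At -1/3 - (1/3)*sqrt(10): a pole of order 1; residue 39/50 - (273/1000)*sqrt(10).
At 1/3: a pole of order 2; residue -39/25.
At -1/3 + (1/3)*sqrt(10): a pole of order 1; residue 39/50 + (273/1000)*sqrt(10).

Denominator factor (ρ**2 + 2*ρ/3 - 1): discriminant 40/9, real irrational roots -1/3 + (1/3)*sqrt(10) and -1/3 - (1/3)*sqrt(10); poles of order 1, moduli -1/3 + (1/3)*sqrt(10) and 1/3 + (1/3)*sqrt(10).
Denominator factor (ρ - 1/3)^2: pole of order 2 at 1/3, modulus 1/3.
The radius of convergence is the smallest modulus among the singular points: 1/3.
The factor ρ**2 + 2*ρ/3 - 1 splits as (ρ - a)(ρ - a') with a = -1/3 - (1/3)*sqrt(10), a' = -1/3 + (1/3)*sqrt(10). At the order-1 pole a set g(ρ) = (ρ - a)*f(ρ) = [13/(25*(ρ - 1/3)**2)] / (ρ - a').
Simple pole: residue = g(a) at a = -1/3 - (1/3)*sqrt(10), which is 39/50 - (273/1000)*sqrt(10).
At the order-2 pole 1/3 set g(ρ) = (ρ - (1/3))^2*f(ρ) = 13/(25*(ρ**2 + 2*ρ/3 - 1)).
Order-2 pole: residue = g'(a); g'(1/3) = -39/25, so the residue is -39/25.
The factor ρ**2 + 2*ρ/3 - 1 splits as (ρ - a)(ρ - a') with a = -1/3 + (1/3)*sqrt(10), a' = -1/3 - (1/3)*sqrt(10). At the order-1 pole a set g(ρ) = (ρ - a)*f(ρ) = [13/(25*(ρ - 1/3)**2)] / (ρ - a').
Simple pole: residue = g(a) at a = -1/3 + (1/3)*sqrt(10), which is 39/50 + (273/1000)*sqrt(10).
List the singular points by increasing real part (a conjugate pair: the negative imaginary part first).


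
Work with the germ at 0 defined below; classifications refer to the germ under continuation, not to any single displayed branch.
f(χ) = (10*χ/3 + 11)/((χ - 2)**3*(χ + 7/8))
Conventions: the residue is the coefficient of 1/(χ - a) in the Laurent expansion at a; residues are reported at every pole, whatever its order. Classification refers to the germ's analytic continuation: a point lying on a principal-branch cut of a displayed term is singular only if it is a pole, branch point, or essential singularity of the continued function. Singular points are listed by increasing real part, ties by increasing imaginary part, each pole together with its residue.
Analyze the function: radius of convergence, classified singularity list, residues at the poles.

Denominator factor (χ + 7/8): pole of order 1 at -7/8, modulus 7/8.
Denominator factor (χ - 2)^3: pole of order 3 at 2, modulus 2.
The radius of convergence is the smallest modulus among the singular points: 7/8.
At the order-1 pole -7/8 set g(χ) = (χ - (-7/8))*f(χ) = (10*χ/3 + 11)/(χ - 2)**3.
Simple pole: residue = g(a) at a = -7/8, which is -12416/36501.
At the order-3 pole 2 set g(χ) = (χ - (2))^3*f(χ) = (10*χ/3 + 11)/(χ + 7/8).
Order-3 pole: residue = g''(a)/2; g''(2) = 24832/36501, so the residue is 12416/36501.
List the singular points by increasing real part (a conjugate pair: the negative imaginary part first).

Radius of convergence at 0: 7/8.
At -7/8: a pole of order 1; residue -12416/36501.
At 2: a pole of order 3; residue 12416/36501.


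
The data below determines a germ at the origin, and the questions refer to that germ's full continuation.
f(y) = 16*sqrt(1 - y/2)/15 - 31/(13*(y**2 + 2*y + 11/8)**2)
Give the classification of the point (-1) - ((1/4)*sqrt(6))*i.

The denominator factor y**2 + 2*y + 11/8 vanishes at (-1) - ((1/4)*sqrt(6))*i and appears to the power 2; the numerator there equals -31/13, nonzero, and no other factor vanishes.
The branch terms are analytic at this point.
Hence a pole whose order is the multiplicity, 2.

The point is a pole of order 2.


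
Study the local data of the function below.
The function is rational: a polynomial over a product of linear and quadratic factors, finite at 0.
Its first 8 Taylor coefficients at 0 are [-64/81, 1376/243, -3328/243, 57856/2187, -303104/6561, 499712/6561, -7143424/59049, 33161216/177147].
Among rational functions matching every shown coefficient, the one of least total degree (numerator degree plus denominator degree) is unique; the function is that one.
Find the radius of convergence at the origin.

The radius of convergence is 3/4.

No rational of total degree below 3 reproduces all 8 coefficients; solving the [1/2] Pade equations on them gives f(ω) = (2*ω - 4/9)/(ω + 3/4)**2, whose expansion matches every shown term.
Denominator factor (ω + 3/4)^2: pole of order 2 at -3/4, modulus 3/4.
The radius of convergence is the smallest modulus among the singular points: 3/4.


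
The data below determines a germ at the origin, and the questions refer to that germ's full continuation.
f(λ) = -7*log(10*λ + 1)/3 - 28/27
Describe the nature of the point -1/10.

The term (-7/3)*log(1 - λ/(-1/10)) has argument 1 - -1/10/(-1/10) = 0 at -1/10: a logarithmic (infinitely-sheeted) branch point; the remaining terms are analytic or single-valued there.

The point is a logarithmic branch point.


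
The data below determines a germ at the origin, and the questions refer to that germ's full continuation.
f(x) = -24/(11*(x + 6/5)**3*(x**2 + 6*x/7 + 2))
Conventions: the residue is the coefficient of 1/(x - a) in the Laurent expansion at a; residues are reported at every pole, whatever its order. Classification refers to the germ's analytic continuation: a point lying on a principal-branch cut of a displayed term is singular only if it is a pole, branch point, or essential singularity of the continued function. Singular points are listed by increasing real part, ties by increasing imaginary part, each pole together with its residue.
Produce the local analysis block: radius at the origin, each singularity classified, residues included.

Radius of convergence at 0: 6/5.
At -6/5: a pole of order 3; residue 498750/103333241.
At (-3/7) - ((1/7)*sqrt(89))*i: a pole of order 1; residue (-249375/103333241) + ((210711375/9196658449)*sqrt(89))*i.
At (-3/7) + ((1/7)*sqrt(89))*i: a pole of order 1; residue (-249375/103333241) - ((210711375/9196658449)*sqrt(89))*i.


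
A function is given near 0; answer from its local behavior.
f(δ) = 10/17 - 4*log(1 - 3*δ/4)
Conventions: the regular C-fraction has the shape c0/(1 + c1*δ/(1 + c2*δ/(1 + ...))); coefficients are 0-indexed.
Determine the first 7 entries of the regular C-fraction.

Taylor coefficients (expand at 0): a_0 = 10/17, a_1 = 3, a_2 = 9/8, a_3 = 9/16, a_4 = 81/256, a_5 = 243/1280, a_6 = 243/2048.
c0 = a_0 = 10/17. Peel one level at a time: if S = 1 + c*δ/S' with S'(0) = 1, then c is the δ-coefficient of S and S' = c*δ/(S - 1).
S_1 = c0/f = 1 + (-51/10)*δ + (9639/400)*δ^2 + ...; c1 = -51/10.
S_2 = c1*δ/(S_1 - 1) = 1 + (189/40)*δ + (-3/64)*δ^2 + ...; c2 = 189/40.
S_3 = c2*δ/(S_2 - 1) = 1 + (5/504)*δ + (485/127008)*δ^2 + ...; c3 = 5/504.
S_4 = c3*δ/(S_3 - 1) = 1 + (-97/252)*δ + (-3/80)*δ^2 + ...; c4 = -97/252.
S_5 = c4*δ/(S_4 - 1) = 1 + (-189/1940)*δ + (-203553/7527200)*δ^2 + ...; c5 = -189/1940.
S_6 = c5*δ/(S_5 - 1) = 1 + (-1077/3880)*δ + ...; c6 = -1077/3880.

The regular C-fraction coefficients are [10/17, -51/10, 189/40, 5/504, -97/252, -189/1940, -1077/3880].


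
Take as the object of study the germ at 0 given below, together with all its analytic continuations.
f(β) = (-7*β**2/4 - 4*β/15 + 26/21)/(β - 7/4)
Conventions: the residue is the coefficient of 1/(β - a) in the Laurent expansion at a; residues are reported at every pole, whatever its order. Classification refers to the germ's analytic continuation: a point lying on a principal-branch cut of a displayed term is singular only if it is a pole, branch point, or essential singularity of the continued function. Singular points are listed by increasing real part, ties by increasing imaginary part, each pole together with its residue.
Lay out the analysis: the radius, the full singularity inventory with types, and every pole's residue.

Radius of convergence at 0: 7/4.
At 7/4: a pole of order 1; residue -10277/2240.

Denominator factor (β - 7/4): pole of order 1 at 7/4, modulus 7/4.
The radius of convergence is the smallest modulus among the singular points: 7/4.
At the order-1 pole 7/4 set g(β) = (β - (7/4))*f(β) = -7*β**2/4 - 4*β/15 + 26/21.
Simple pole: residue = g(a) at a = 7/4, which is -10277/2240.


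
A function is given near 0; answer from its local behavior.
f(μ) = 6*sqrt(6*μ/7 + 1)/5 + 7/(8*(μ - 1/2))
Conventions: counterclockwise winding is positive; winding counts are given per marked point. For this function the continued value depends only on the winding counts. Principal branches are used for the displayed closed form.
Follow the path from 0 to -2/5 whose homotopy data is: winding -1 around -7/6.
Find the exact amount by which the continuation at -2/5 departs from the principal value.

Continued minus principal equals -(12/175)*sqrt(805).

The rational part is single-valued and drops out of the difference; each branch term changes only by its own monodromy.
(6/5)*sqrt(1 - μ/(-7/6)): winding -1 is odd, the square root flips sign, contributing -2*(6/5)*sqrt(1 - (-2/5)/(-7/6)) = -2*(6/5)*sqrt(23/35) = -(12/175)*sqrt(805).
Summing the contributions at μ = -2/5 gives -(12/175)*sqrt(805).


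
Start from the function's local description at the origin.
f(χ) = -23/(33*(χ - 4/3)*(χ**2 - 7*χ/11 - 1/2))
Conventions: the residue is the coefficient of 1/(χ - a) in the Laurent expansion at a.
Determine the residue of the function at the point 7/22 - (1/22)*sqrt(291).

The residue is 69/85 - (1541/24735)*sqrt(291).

The factor χ**2 - 7*χ/11 - 1/2 splits as (χ - a)(χ - a') with a = 7/22 - (1/22)*sqrt(291), a' = 7/22 + (1/22)*sqrt(291). At the order-1 pole a set g(χ) = (χ - a)*f(χ) = [-23/(33*(χ - 4/3))] / (χ - a').
Simple pole: residue = g(a) at a = 7/22 - (1/22)*sqrt(291), which is 69/85 - (1541/24735)*sqrt(291).


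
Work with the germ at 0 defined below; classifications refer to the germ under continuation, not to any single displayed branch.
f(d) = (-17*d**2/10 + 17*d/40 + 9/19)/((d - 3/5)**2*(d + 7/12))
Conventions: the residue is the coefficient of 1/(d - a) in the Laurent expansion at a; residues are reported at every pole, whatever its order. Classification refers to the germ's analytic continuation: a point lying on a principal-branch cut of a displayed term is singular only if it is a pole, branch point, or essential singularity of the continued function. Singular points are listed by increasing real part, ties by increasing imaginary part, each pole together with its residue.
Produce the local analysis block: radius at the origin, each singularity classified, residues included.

Denominator factor (d + 7/12): pole of order 1 at -7/12, modulus 7/12.
Denominator factor (d - 3/5)^2: pole of order 2 at 3/5, modulus 3/5.
The radius of convergence is the smallest modulus among the singular points: 7/12.
At the order-1 pole -7/12 set g(d) = (d - (-7/12))*f(d) = (-17*d**2/10 + 17*d/40 + 9/19)/(d - 3/5)**2.
Simple pole: residue = g(a) at a = -7/12, which is -24125/95779.
At the order-2 pole 3/5 set g(d) = (d - (3/5))^2*f(d) = (-17*d**2/10 + 17*d/40 + 9/19)/(d + 7/12).
Order-2 pole: residue = g'(a); g'(3/5) = -1386993/957790, so the residue is -1386993/957790.
List the singular points by increasing real part (a conjugate pair: the negative imaginary part first).

Radius of convergence at 0: 7/12.
At -7/12: a pole of order 1; residue -24125/95779.
At 3/5: a pole of order 2; residue -1386993/957790.


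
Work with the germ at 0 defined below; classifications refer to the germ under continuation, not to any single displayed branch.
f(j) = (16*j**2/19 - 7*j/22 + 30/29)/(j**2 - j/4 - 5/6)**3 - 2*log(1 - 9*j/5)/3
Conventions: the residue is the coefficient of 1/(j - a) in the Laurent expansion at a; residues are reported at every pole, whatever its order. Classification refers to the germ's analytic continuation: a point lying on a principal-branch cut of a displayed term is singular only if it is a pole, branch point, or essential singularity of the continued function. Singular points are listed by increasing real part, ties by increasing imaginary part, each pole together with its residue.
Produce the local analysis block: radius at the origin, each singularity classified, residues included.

Radius of convergence at 0: 5/9.
At 1/8 - (1/24)*sqrt(489): a pole of order 3; residue -(257918592/26248657567)*sqrt(489).
At 5/9: a logarithmic branch point.
At 1/8 + (1/24)*sqrt(489): a pole of order 3; residue (257918592/26248657567)*sqrt(489).


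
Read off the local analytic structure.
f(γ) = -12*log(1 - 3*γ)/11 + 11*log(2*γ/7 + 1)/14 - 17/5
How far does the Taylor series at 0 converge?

Branch term (11/14)*log(1 - γ/(-7/2)): its argument vanishes at γ = -7/2, a logarithmic branch point, modulus 7/2.
Branch term (-12/11)*log(1 - γ/(1/3)): its argument vanishes at γ = 1/3, a logarithmic branch point, modulus 1/3.
The radius of convergence is the smallest modulus among the singular points: 1/3.

The radius of convergence is 1/3.


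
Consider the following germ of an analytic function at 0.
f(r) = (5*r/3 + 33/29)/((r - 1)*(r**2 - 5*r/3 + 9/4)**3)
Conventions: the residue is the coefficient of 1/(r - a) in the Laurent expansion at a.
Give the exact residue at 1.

The residue is 140544/198911.

At the order-1 pole 1 set g(r) = (r - (1))*f(r) = (5*r/3 + 33/29)/(r**2 - 5*r/3 + 9/4)**3.
Simple pole: residue = g(a) at a = 1, which is 140544/198911.


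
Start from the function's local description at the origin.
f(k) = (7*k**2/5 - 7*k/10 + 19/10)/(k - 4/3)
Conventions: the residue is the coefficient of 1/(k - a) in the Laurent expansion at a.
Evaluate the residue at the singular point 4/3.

The residue is 311/90.

At the order-1 pole 4/3 set g(k) = (k - (4/3))*f(k) = 7*k**2/5 - 7*k/10 + 19/10.
Simple pole: residue = g(a) at a = 4/3, which is 311/90.


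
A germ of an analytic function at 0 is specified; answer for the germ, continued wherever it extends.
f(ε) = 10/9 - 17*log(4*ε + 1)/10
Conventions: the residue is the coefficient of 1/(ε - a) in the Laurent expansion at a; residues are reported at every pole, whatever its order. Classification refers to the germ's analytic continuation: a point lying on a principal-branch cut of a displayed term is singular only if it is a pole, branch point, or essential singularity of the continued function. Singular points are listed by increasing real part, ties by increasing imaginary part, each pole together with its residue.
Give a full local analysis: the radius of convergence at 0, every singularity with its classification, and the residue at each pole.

Branch term (-17/10)*log(1 - ε/(-1/4)): its argument vanishes at ε = -1/4, a logarithmic branch point, modulus 1/4.
The radius of convergence is the smallest modulus among the singular points: 1/4.

Radius of convergence at 0: 1/4.
At -1/4: a logarithmic branch point.


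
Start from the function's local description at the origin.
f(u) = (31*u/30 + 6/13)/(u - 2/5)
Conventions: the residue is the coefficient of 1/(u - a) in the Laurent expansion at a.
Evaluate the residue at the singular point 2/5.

At the order-1 pole 2/5 set g(u) = (u - (2/5))*f(u) = 31*u/30 + 6/13.
Simple pole: residue = g(a) at a = 2/5, which is 853/975.

The residue is 853/975.


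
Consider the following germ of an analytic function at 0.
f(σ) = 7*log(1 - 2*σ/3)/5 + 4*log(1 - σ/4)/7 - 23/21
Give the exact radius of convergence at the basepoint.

The radius of convergence is 3/2.

Branch term (4/7)*log(1 - σ/(4)): its argument vanishes at σ = 4, a logarithmic branch point, modulus 4.
Branch term (7/5)*log(1 - σ/(3/2)): its argument vanishes at σ = 3/2, a logarithmic branch point, modulus 3/2.
The radius of convergence is the smallest modulus among the singular points: 3/2.


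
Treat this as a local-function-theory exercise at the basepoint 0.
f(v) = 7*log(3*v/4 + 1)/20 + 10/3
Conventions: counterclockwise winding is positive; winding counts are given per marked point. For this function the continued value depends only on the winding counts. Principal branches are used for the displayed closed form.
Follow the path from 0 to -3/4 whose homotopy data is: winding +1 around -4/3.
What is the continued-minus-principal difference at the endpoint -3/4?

Continued minus principal equals (7/10)*pi*i.

The rational part is single-valued and drops out of the difference; each branch term changes only by its own monodromy.
(7/20)*log(1 - v/(-4/3)): each positive loop around -4/3 adds 2*pi*i to the log, so winding +1 contributes (7/20)*(1)*2*pi*i = (7/10)*pi*i.
Summing the contributions at v = -3/4 gives (7/10)*pi*i.


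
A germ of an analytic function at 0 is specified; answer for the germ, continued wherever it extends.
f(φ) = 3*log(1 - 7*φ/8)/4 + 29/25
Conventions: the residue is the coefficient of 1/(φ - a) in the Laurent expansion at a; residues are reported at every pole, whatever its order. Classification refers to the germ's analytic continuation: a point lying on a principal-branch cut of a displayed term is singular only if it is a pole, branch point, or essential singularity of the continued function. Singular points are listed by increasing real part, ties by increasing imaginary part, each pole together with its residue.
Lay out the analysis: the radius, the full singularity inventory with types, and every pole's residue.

Radius of convergence at 0: 8/7.
At 8/7: a logarithmic branch point.

Branch term (3/4)*log(1 - φ/(8/7)): its argument vanishes at φ = 8/7, a logarithmic branch point, modulus 8/7.
The radius of convergence is the smallest modulus among the singular points: 8/7.


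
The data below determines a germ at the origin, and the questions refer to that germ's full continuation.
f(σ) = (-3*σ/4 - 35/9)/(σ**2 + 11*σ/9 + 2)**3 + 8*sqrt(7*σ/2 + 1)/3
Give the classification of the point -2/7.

The term (8/3)*sqrt(1 - σ/(-2/7)) has argument 1 - -2/7/(-2/7) = 0 at -2/7: a square-root (algebraic, two-sheeted) branch point; the remaining terms are analytic or single-valued there.

The point is an algebraic (square-root) branch point.


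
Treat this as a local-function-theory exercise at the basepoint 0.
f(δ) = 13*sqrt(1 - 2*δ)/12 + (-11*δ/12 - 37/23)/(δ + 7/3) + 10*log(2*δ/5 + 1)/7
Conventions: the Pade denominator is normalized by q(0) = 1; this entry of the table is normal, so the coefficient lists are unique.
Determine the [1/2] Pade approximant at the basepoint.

Taylor coefficients needed (expand at 0): a_0 = 761/1932, a_1 = -2060/3381, a_2 = -581467/946680, a_3 = -17530333/33133800.
Write the denominator as Q(δ) = 1 + q1*δ + q2*δ^2. Requiring Q*f - P = O(δ^4) with deg P <= 1 kills the coefficients of δ^2..δ^3 in Q*f:
  δ^2: a_2 + q1*a_1 + q2*a_0 = 0, i.e. -581467/946680 + (-2060/3381)*q1 + (761/1932)*q2 = 0.
  δ^3: a_3 + q1*a_2 + q2*a_1 = 0, i.e. -17530333/33133800 + (-581467/946680)*q1 + (-2060/3381)*q2 = 0.
Solving this linear system: q1 = -25739837/27088705, q2 = 33957201/379241870.
The numerator is Q*f truncated at degree 1: P0 = a_0 = 761/1932; P1 = a_1 + q1*a_0 = -17158430519/17445126020.

The Pade approximant has numerator coefficients [761/1932, -17158430519/17445126020]; denominator coefficients [1, -25739837/27088705, 33957201/379241870].


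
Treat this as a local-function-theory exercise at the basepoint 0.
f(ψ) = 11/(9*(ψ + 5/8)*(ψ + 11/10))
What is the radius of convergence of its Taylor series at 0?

Denominator factor (ψ + 11/10): pole of order 1 at -11/10, modulus 11/10.
Denominator factor (ψ + 5/8): pole of order 1 at -5/8, modulus 5/8.
The radius of convergence is the smallest modulus among the singular points: 5/8.

The radius of convergence is 5/8.


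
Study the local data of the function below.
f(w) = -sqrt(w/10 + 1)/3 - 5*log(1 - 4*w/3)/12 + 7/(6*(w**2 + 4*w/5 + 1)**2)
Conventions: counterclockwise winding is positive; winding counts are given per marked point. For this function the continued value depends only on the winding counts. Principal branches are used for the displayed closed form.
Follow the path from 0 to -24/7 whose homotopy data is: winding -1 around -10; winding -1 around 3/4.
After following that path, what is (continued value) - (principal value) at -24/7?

The rational part is single-valued and drops out of the difference; each branch term changes only by its own monodromy.
(-1/3)*sqrt(1 - w/(-10)): winding -1 is odd, the square root flips sign, contributing -2*(-1/3)*sqrt(1 - (-24/7)/(-10)) = -2*(-1/3)*sqrt(23/35) = (2/105)*sqrt(805).
(-5/12)*log(1 - w/(3/4)): each positive loop around 3/4 adds 2*pi*i to the log, so winding -1 contributes (-5/12)*(-1)*2*pi*i = (5/6)*pi*i.
Summing the contributions at w = -24/7 gives ((2/105)*sqrt(805)) + ((5/6)*pi)*i.

Continued minus principal equals ((2/105)*sqrt(805)) + ((5/6)*pi)*i.


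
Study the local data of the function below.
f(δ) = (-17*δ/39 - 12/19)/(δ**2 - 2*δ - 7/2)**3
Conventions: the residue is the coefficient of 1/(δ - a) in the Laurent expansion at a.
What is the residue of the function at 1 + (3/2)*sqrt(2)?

The factor δ**2 - 2*δ - 7/2 splits as (δ - a)(δ - a') with a = 1 + (3/2)*sqrt(2), a' = 1 - (3/2)*sqrt(2). At the order-3 pole a set g(δ) = (δ - a)^3*f(δ) = [-17*δ/39 - 12/19] / (δ - a')^3.
Order-3 pole: residue = g''(a)/2; g''(1 + (3/2)*sqrt(2)) = -(791/120042)*sqrt(2), so the residue is -(791/240084)*sqrt(2).

The residue is -(791/240084)*sqrt(2).


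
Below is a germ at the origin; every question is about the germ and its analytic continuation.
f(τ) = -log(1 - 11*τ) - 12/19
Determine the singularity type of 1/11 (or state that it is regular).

The term (-1)*log(1 - τ/(1/11)) has argument 1 - 1/11/(1/11) = 0 at 1/11: a logarithmic (infinitely-sheeted) branch point; the remaining terms are analytic or single-valued there.

The point is a logarithmic branch point.


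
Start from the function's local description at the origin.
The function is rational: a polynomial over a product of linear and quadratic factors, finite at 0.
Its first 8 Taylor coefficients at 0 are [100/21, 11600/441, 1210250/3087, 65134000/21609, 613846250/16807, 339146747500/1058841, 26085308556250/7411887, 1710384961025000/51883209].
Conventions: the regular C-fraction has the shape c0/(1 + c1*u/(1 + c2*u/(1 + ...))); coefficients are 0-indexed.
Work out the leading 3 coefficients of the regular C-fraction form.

The regular C-fraction coefficients are [100/21, -116/21, -6529/696].


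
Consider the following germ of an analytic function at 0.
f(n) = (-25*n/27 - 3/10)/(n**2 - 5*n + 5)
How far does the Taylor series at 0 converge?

The radius of convergence is 5/2 - (1/2)*sqrt(5).

Denominator factor (n**2 - 5*n + 5): discriminant 5, real irrational roots 5/2 + (1/2)*sqrt(5) and 5/2 - (1/2)*sqrt(5); poles of order 1, moduli 5/2 + (1/2)*sqrt(5) and 5/2 - (1/2)*sqrt(5).
The radius of convergence is the smallest modulus among the singular points: 5/2 - (1/2)*sqrt(5).


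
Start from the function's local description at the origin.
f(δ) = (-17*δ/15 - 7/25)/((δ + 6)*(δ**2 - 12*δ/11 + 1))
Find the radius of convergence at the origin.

The radius of convergence is 1.

Denominator factor (δ**2 - 12*δ/11 + 1): discriminant -340/121, complex-conjugate roots (6/11) + ((1/11)*sqrt(85))*i and (6/11) - ((1/11)*sqrt(85))*i; poles of order 1, moduli 1 and 1.
Denominator factor (δ + 6): pole of order 1 at -6, modulus 6.
The radius of convergence is the smallest modulus among the singular points: 1.


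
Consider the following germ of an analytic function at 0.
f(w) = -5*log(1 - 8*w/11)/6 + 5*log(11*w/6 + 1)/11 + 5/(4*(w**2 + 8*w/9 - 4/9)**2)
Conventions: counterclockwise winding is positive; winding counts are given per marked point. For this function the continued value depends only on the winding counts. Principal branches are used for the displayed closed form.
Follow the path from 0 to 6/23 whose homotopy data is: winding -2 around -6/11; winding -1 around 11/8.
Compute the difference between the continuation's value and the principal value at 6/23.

The rational part is single-valued and drops out of the difference; each branch term changes only by its own monodromy.
(-5/6)*log(1 - w/(11/8)): each positive loop around 11/8 adds 2*pi*i to the log, so winding -1 contributes (-5/6)*(-1)*2*pi*i = (5/3)*pi*i.
(5/11)*log(1 - w/(-6/11)): each positive loop around -6/11 adds 2*pi*i to the log, so winding -2 contributes (5/11)*(-2)*2*pi*i = -(20/11)*pi*i.
Summing the contributions at w = 6/23 gives -(5/33)*pi*i.

Continued minus principal equals -(5/33)*pi*i.


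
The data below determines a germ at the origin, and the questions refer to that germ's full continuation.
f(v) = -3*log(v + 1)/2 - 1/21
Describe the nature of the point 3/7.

The point is a regular point.

There is no denominator, hence no pole anywhere.
Branch term log(1 - v/(-1)): argument at 3/7 is 10/7, nonzero, so 3/7 is not its branch point (a point on a principal cut is still regular for the continued germ).
So the germ continues analytically to 3/7.


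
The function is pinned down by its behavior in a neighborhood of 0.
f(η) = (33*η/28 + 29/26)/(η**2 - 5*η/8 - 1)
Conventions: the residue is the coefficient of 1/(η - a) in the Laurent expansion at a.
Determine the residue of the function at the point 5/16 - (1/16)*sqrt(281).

The residue is 33/56 - (8641/204568)*sqrt(281).

The factor η**2 - 5*η/8 - 1 splits as (η - a)(η - a') with a = 5/16 - (1/16)*sqrt(281), a' = 5/16 + (1/16)*sqrt(281). At the order-1 pole a set g(η) = (η - a)*f(η) = [33*η/28 + 29/26] / (η - a').
Simple pole: residue = g(a) at a = 5/16 - (1/16)*sqrt(281), which is 33/56 - (8641/204568)*sqrt(281).


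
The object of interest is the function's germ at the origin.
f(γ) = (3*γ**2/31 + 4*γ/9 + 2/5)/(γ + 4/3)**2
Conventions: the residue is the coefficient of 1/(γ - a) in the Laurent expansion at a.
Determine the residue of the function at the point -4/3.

At the order-2 pole -4/3 set g(γ) = (γ - (-4/3))^2*f(γ) = 3*γ**2/31 + 4*γ/9 + 2/5.
Order-2 pole: residue = g'(a); g'(-4/3) = 52/279, so the residue is 52/279.

The residue is 52/279.


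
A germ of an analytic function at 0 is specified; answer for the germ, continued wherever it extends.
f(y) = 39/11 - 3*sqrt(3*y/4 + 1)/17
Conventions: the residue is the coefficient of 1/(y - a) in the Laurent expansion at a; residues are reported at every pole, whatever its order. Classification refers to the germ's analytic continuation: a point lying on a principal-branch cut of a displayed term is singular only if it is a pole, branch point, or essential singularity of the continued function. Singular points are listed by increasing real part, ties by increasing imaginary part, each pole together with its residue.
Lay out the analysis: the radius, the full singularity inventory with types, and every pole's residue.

Branch term (-3/17)*sqrt(1 - y/(-4/3)): its argument vanishes at y = -4/3, a square-root branch point, modulus 4/3.
The radius of convergence is the smallest modulus among the singular points: 4/3.

Radius of convergence at 0: 4/3.
At -4/3: an algebraic (square-root) branch point.


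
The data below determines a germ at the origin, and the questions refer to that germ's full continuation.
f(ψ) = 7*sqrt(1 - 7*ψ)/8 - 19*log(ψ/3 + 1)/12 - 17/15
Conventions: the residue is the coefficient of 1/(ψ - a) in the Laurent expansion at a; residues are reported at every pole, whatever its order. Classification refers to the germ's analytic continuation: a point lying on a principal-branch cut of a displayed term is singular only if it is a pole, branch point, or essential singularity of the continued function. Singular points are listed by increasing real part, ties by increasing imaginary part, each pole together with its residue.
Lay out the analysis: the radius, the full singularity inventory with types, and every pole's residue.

Branch term (7/8)*sqrt(1 - ψ/(1/7)): its argument vanishes at ψ = 1/7, a square-root branch point, modulus 1/7.
Branch term (-19/12)*log(1 - ψ/(-3)): its argument vanishes at ψ = -3, a logarithmic branch point, modulus 3.
The radius of convergence is the smallest modulus among the singular points: 1/7.
List the singular points by increasing real part (a conjugate pair: the negative imaginary part first).

Radius of convergence at 0: 1/7.
At -3: a logarithmic branch point.
At 1/7: an algebraic (square-root) branch point.


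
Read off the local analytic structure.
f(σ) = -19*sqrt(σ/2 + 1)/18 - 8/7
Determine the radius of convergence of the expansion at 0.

Branch term (-19/18)*sqrt(1 - σ/(-2)): its argument vanishes at σ = -2, a square-root branch point, modulus 2.
The radius of convergence is the smallest modulus among the singular points: 2.

The radius of convergence is 2.


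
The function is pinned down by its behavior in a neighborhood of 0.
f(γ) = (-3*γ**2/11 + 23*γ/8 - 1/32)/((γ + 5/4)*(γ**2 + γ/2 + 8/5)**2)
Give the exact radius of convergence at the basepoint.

Denominator factor (γ**2 + γ/2 + 8/5)^2: discriminant -123/20, complex-conjugate roots (-1/4) + ((1/20)*sqrt(615))*i and (-1/4) - ((1/20)*sqrt(615))*i; poles of order 2, moduli (2/5)*sqrt(10) and (2/5)*sqrt(10).
Denominator factor (γ + 5/4): pole of order 1 at -5/4, modulus 5/4.
The radius of convergence is the smallest modulus among the singular points: 5/4.

The radius of convergence is 5/4.


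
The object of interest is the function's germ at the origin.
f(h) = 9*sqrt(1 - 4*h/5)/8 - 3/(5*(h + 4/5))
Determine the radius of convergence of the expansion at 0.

The radius of convergence is 4/5.

Denominator factor (h + 4/5): pole of order 1 at -4/5, modulus 4/5.
Branch term (9/8)*sqrt(1 - h/(5/4)): its argument vanishes at h = 5/4, a square-root branch point, modulus 5/4.
The radius of convergence is the smallest modulus among the singular points: 4/5.


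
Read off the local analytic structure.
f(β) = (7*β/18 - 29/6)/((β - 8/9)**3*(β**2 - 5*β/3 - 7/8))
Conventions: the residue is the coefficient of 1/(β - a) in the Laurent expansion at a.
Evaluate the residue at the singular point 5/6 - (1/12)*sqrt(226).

The factor β**2 - 5*β/3 - 7/8 splits as (β - a)(β - a') with a = 5/6 - (1/12)*sqrt(226), a' = 5/6 + (1/12)*sqrt(226). At the order-1 pole a set g(β) = (β - a)*f(β) = [(7*β/18 - 29/6)/(β - 8/9)**3] / (β - a').
Simple pole: residue = g(a) at a = 5/6 - (1/12)*sqrt(226), which is -954654336/1045678375 + (176917932/118161656375)*sqrt(226).

The residue is -954654336/1045678375 + (176917932/118161656375)*sqrt(226).


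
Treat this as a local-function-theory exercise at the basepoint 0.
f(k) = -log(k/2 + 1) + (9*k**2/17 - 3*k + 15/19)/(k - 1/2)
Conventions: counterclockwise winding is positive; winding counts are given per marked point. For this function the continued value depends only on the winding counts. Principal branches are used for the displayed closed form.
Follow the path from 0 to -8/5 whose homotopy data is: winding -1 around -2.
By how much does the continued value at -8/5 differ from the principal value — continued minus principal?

Continued minus principal equals (2)*pi*i.

The rational part is single-valued and drops out of the difference; each branch term changes only by its own monodromy.
(-1)*log(1 - k/(-2)): each positive loop around -2 adds 2*pi*i to the log, so winding -1 contributes (-1)*(-1)*2*pi*i = (2)*pi*i.
Summing the contributions at k = -8/5 gives (2)*pi*i.


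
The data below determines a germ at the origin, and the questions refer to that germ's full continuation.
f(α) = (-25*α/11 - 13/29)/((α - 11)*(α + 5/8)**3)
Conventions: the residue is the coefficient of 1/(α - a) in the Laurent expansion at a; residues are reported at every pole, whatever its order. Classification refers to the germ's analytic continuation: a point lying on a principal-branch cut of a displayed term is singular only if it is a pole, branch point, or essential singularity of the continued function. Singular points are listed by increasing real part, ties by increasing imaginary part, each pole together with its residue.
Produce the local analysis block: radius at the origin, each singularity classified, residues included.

Radius of convergence at 0: 5/8.
At -5/8: a pole of order 3; residue 41984/2591817.
At 11: a pole of order 1; residue -41984/2591817.

Denominator factor (α + 5/8)^3: pole of order 3 at -5/8, modulus 5/8.
Denominator factor (α - 11): pole of order 1 at 11, modulus 11.
The radius of convergence is the smallest modulus among the singular points: 5/8.
At the order-3 pole -5/8 set g(α) = (α - (-5/8))^3*f(α) = (-25*α/11 - 13/29)/(α - 11).
Order-3 pole: residue = g''(a)/2; g''(-5/8) = 83968/2591817, so the residue is 41984/2591817.
At the order-1 pole 11 set g(α) = (α - (11))*f(α) = (-25*α/11 - 13/29)/(α + 5/8)**3.
Simple pole: residue = g(a) at a = 11, which is -41984/2591817.
List the singular points by increasing real part (a conjugate pair: the negative imaginary part first).


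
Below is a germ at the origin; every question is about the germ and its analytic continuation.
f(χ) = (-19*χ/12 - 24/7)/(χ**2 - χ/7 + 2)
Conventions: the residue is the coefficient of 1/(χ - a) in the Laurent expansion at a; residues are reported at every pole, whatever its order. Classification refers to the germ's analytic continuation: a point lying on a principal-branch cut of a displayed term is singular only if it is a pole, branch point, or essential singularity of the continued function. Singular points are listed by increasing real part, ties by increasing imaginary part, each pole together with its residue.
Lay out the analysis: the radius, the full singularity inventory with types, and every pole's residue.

Denominator factor (χ**2 - χ/7 + 2): discriminant -391/49, complex-conjugate roots (1/14) + ((1/14)*sqrt(391))*i and (1/14) - ((1/14)*sqrt(391))*i; poles of order 1, moduli sqrt(2) and sqrt(2).
The radius of convergence is the smallest modulus among the singular points: sqrt(2).
The factor χ**2 - χ/7 + 2 splits as (χ - a)(χ - a') with a = (1/14) - ((1/14)*sqrt(391))*i, a' = (1/14) + ((1/14)*sqrt(391))*i. At the order-1 pole a set g(χ) = (χ - a)*f(χ) = [-19*χ/12 - 24/7] / (χ - a').
Simple pole: residue = g(a) at a = (1/14) - ((1/14)*sqrt(391))*i, which is (-19/24) - ((35/552)*sqrt(391))*i.
The factor χ**2 - χ/7 + 2 splits as (χ - a)(χ - a') with a = (1/14) + ((1/14)*sqrt(391))*i, a' = (1/14) - ((1/14)*sqrt(391))*i. At the order-1 pole a set g(χ) = (χ - a)*f(χ) = [-19*χ/12 - 24/7] / (χ - a').
Simple pole: residue = g(a) at a = (1/14) + ((1/14)*sqrt(391))*i, which is (-19/24) + ((35/552)*sqrt(391))*i.
List the singular points by increasing real part (a conjugate pair: the negative imaginary part first).

Radius of convergence at 0: sqrt(2).
At (1/14) - ((1/14)*sqrt(391))*i: a pole of order 1; residue (-19/24) - ((35/552)*sqrt(391))*i.
At (1/14) + ((1/14)*sqrt(391))*i: a pole of order 1; residue (-19/24) + ((35/552)*sqrt(391))*i.


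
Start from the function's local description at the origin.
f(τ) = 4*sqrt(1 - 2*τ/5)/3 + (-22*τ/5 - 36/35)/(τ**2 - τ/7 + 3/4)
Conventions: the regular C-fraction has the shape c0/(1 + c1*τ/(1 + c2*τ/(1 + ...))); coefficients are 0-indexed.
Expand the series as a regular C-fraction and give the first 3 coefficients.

Taylor coefficients (expand at 0): a_0 = -4/105, a_1 = -940/147, a_2 = 48982/77175.
c0 = a_0 = -4/105. Peel one level at a time: if S = 1 + c*τ/S' with S'(0) = 1, then c is the τ-coefficient of S and S' = c*τ/(S - 1).
S_1 = c0/f = 1 + (-1175/7)*τ + (5920463/210)*τ^2 + ...; c1 = -1175/7.
S_2 = c1*τ/(S_1 - 1) = 1 + (5920463/35250)*τ + ...; c2 = 5920463/35250.

The regular C-fraction coefficients are [-4/105, -1175/7, 5920463/35250].


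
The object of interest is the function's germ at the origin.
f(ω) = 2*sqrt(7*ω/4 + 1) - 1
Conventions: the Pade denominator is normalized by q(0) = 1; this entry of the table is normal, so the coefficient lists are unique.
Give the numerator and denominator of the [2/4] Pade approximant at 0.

Taylor coefficients needed (expand at 0): a_0 = 1, a_1 = 7/4, a_2 = -49/64, a_3 = 343/512, a_4 = -12005/16384, a_5 = 117649/131072, a_6 = -2470629/2097152.
Write the denominator as Q(ω) = 1 + q1*ω + q2*ω^2 + q3*ω^3 + q4*ω^4. Requiring Q*f - P = O(ω^7) with deg P <= 2 kills the coefficients of ω^3..ω^6 in Q*f:
  ω^3: a_3 + q1*a_2 + q2*a_1 + q3*a_0 = 0, i.e. 343/512 + (-49/64)*q1 + (7/4)*q2 + (1)*q3 = 0.
  ω^4: a_4 + q1*a_3 + q2*a_2 + q3*a_1 + q4*a_0 = 0, i.e. -12005/16384 + (343/512)*q1 + (-49/64)*q2 + (7/4)*q3 + (1)*q4 = 0.
  ω^5: a_5 + q1*a_4 + q2*a_3 + q3*a_2 + q4*a_1 = 0, i.e. 117649/131072 + (-12005/16384)*q1 + (343/512)*q2 + (-49/64)*q3 + (7/4)*q4 = 0.
  ω^6: a_6 + q1*a_5 + q2*a_4 + q3*a_3 + q4*a_2 = 0, i.e. -2470629/2097152 + (117649/131072)*q1 + (-12005/16384)*q2 + (343/512)*q3 + (-49/64)*q4 = 0.
Solving this linear system: q1 = 1463/856, q2 = 5537/13696, q3 = -3773/54784, q4 = 31213/1753088.
The numerator is Q*f truncated at degree 2: P0 = a_0 = 1; P1 = a_1 + q1*a_0 = 2961/856; P2 = a_2 + q1*a_1 + q2*a_0 = 36015/13696.

The Pade approximant has numerator coefficients [1, 2961/856, 36015/13696]; denominator coefficients [1, 1463/856, 5537/13696, -3773/54784, 31213/1753088].
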